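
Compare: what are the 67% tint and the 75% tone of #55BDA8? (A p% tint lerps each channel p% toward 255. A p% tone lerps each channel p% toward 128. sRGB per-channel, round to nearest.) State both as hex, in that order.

#55BDA8 is rgb(85, 189, 168).
67% tint:
  R: 85 + 0.67×(255−85) = 85 + 113.9 = 198.9 → 199
  G: 189 + 0.67×(255−189) = 189 + 44.22 = 233.22 → 233
  B: 168 + 58.29 = 226.29 → 226
  → #C7E9E2
75% tone:
  R: 85 + 32.25 = 117.25 → 117
  G: 189 + 0.75×(128−189) = 189 − 45.75 = 143.25 → 143
  B: 168 − 30 = 138 → 138
  → #758F8A

#C7E9E2, #758F8A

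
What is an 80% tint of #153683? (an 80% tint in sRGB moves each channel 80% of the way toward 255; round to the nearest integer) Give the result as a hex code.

#153683 is rgb(21, 54, 131).
Per channel, c → c + 0.8(255 − c):
  R: 21 + 0.8×(255−21) = 21 + 187.2 = 208.2 → 208
  G: 54 + 160.8 = 214.8 → 215
  B: 131 + 99.2 = 230.2 → 230
rgb(208, 215, 230) = #D0D7E6.

#D0D7E6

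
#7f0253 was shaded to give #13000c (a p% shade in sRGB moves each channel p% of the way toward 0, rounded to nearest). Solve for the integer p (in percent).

#7f0253 is rgb(127, 2, 83); #13000c is rgb(19, 0, 12).
On the R channel (widest range): 19 ≈ 127 + (p/100)(0 − 127), so p ≈ 100×(19 − 127)/(0 − 127) = -10800/-127 = 85.04.
p = 85 reproduces all three channels after rounding.

85%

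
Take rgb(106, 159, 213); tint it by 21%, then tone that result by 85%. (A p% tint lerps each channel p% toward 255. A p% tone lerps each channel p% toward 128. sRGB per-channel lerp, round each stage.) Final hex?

#81888E

Per channel, c → c + 0.21(255 − c):
  R: 106 + 31.29 = 137.29 → 137
  G: 159 + 20.16 = 179.16 → 179
  B: 213 + 0.21×(255−213) = 213 + 8.82 = 221.82 → 222
After the tint: rgb(137, 179, 222) = #89B3DE.
An 85% tone moves each channel 85% toward 128:
  R: 137 − 7.65 = 129.35 → 129
  G: 179 + 0.85×(128−179) = 179 − 43.35 = 135.65 → 136
  B: 222 − 79.9 = 142.1 → 142
rgb(129, 136, 142) = #81888E.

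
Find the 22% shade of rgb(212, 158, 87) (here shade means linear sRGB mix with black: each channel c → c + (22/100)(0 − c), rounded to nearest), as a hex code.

#A57B44

A 22% shade moves each channel 22% toward 0:
  R: 212 − 46.64 = 165.36 → 165
  G: 158 + 0.22×(0−158) = 158 − 34.76 = 123.24 → 123
  B: 87 + 0.22×(0−87) = 87 − 19.14 = 67.86 → 68
rgb(165, 123, 68) = #A57B44.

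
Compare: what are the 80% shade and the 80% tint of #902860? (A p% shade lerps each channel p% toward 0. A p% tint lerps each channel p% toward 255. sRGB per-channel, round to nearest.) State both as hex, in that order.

#1D0813, #E9D4DF

#902860 is rgb(144, 40, 96).
80% shade:
  R: 144 − 115.2 = 28.8 → 29
  G: 40 − 32 = 8 → 8
  B: 96 + 0.8×(0−96) = 96 − 76.8 = 19.2 → 19
  → #1D0813
80% tint:
  R: 144 + 88.8 = 232.8 → 233
  G: 40 + 0.8×(255−40) = 40 + 172 = 212 → 212
  B: 96 + 0.8×(255−96) = 96 + 127.2 = 223.2 → 223
  → #E9D4DF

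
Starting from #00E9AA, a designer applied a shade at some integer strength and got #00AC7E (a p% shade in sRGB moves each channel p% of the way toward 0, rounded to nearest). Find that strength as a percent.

26%

#00E9AA is rgb(0, 233, 170); #00AC7E is rgb(0, 172, 126).
On the G channel (widest range): 172 ≈ 233 + (p/100)(0 − 233), so p ≈ 100×(172 − 233)/(0 − 233) = -6100/-233 = 26.18.
p = 26 reproduces all three channels after rounding.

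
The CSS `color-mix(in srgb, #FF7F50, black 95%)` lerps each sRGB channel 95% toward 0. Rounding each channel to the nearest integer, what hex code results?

#0D0604

#FF7F50 is rgb(255, 127, 80).
Lerp each channel 95% toward 0:
  R: 255 + 0.95×(0−255) = 255 − 242.25 = 12.75 → 13
  G: 127 + 0.95×(0−127) = 127 − 120.65 = 6.35 → 6
  B: 80 − 76 = 4 → 4
rgb(13, 6, 4) = #0D0604.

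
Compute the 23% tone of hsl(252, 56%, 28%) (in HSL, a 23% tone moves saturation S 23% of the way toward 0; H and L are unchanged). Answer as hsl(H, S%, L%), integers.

S moves 23% from 56 toward 0: 56 − 12.88 = 43.12 → 43.
H and L are unchanged.

hsl(252, 43%, 28%)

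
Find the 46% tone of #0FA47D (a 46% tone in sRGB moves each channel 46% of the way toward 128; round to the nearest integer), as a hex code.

#43937E

#0FA47D is rgb(15, 164, 125).
A 46% tone moves each channel 46% toward 128:
  R: 15 + 0.46×(128−15) = 15 + 51.98 = 66.98 → 67
  G: 164 − 16.56 = 147.44 → 147
  B: 125 + 0.46×(128−125) = 125 + 1.38 = 126.38 → 126
rgb(67, 147, 126) = #43937E.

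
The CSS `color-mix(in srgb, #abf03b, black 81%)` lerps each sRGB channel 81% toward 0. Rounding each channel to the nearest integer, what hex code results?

#202e0b

#abf03b is rgb(171, 240, 59).
Per channel, c → c + 0.81(0 − c):
  R: 171 − 138.51 = 32.49 → 32
  G: 240 + 0.81×(0−240) = 240 − 194.4 = 45.6 → 46
  B: 59 − 47.79 = 11.21 → 11
rgb(32, 46, 11) = #202e0b.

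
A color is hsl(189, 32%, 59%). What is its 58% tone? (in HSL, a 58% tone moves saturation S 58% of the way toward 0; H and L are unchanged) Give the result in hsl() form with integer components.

S moves 58% from 32 toward 0: 32 − 18.56 = 13.44 → 13.
H and L are unchanged.

hsl(189, 13%, 59%)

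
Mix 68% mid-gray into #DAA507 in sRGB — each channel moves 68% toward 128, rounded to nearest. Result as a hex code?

#9D8C59

#DAA507 is rgb(218, 165, 7).
Lerp each channel 68% toward 128:
  R: 218 + 0.68×(128−218) = 218 − 61.2 = 156.8 → 157
  G: 165 + 0.68×(128−165) = 165 − 25.16 = 139.84 → 140
  B: 7 + 82.28 = 89.28 → 89
rgb(157, 140, 89) = #9D8C59.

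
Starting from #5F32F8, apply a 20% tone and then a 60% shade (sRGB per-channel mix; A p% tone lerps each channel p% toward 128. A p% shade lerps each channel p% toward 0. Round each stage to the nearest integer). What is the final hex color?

#5F32F8 is rgb(95, 50, 248).
Lerp each channel 20% toward 128:
  R: 95 + 0.2×(128−95) = 95 + 6.6 = 101.6 → 102
  G: 50 + 15.6 = 65.6 → 66
  B: 248 − 24 = 224 → 224
After the tone: rgb(102, 66, 224) = #6642E0.
A 60% shade moves each channel 60% toward 0:
  R: 102 + 0.6×(0−102) = 102 − 61.2 = 40.8 → 41
  G: 66 + 0.6×(0−66) = 66 − 39.6 = 26.4 → 26
  B: 224 + 0.6×(0−224) = 224 − 134.4 = 89.6 → 90
rgb(41, 26, 90) = #291A5A.

#291A5A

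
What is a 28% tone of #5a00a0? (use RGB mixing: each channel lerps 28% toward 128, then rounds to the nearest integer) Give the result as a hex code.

#5a00a0 is rgb(90, 0, 160).
Lerp each channel 28% toward 128:
  R: 90 + 10.64 = 100.64 → 101
  G: 0 + 35.84 = 35.84 → 36
  B: 160 − 8.96 = 151.04 → 151
rgb(101, 36, 151) = #652497.

#652497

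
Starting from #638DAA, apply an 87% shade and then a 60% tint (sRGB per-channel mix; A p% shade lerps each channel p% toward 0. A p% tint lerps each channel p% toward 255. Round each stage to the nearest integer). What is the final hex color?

#638DAA is rgb(99, 141, 170).
An 87% shade moves each channel 87% toward 0:
  R: 99 − 86.13 = 12.87 → 13
  G: 141 − 122.67 = 18.33 → 18
  B: 170 − 147.9 = 22.1 → 22
After the shade: rgb(13, 18, 22) = #0D1216.
Per channel, c → c + 0.6(255 − c):
  R: 13 + 0.6×(255−13) = 13 + 145.2 = 158.2 → 158
  G: 18 + 142.2 = 160.2 → 160
  B: 22 + 139.8 = 161.8 → 162
rgb(158, 160, 162) = #9EA0A2.

#9EA0A2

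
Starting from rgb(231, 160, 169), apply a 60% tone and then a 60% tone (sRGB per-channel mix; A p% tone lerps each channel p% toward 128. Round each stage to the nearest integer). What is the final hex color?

Per channel, c → c + 0.6(128 − c):
  R: 231 − 61.8 = 169.2 → 169
  G: 160 + 0.6×(128−160) = 160 − 19.2 = 140.8 → 141
  B: 169 + 0.6×(128−169) = 169 − 24.6 = 144.4 → 144
After the tone: rgb(169, 141, 144) = #a98d90.
Per channel, c → c + 0.6(128 − c):
  R: 169 − 24.6 = 144.4 → 144
  G: 141 + 0.6×(128−141) = 141 − 7.8 = 133.2 → 133
  B: 144 + 0.6×(128−144) = 144 − 9.6 = 134.4 → 134
rgb(144, 133, 134) = #908586.

#908586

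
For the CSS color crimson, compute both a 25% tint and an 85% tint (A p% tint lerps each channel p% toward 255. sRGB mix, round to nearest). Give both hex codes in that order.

CSS crimson is rgb(220, 20, 60).
25% tint:
  R: 220 + 8.75 = 228.75 → 229
  G: 20 + 58.75 = 78.75 → 79
  B: 60 + 48.75 = 108.75 → 109
  → #E54F6D
85% tint:
  R: 220 + 0.85×(255−220) = 220 + 29.75 = 249.75 → 250
  G: 20 + 0.85×(255−20) = 20 + 199.75 = 219.75 → 220
  B: 60 + 0.85×(255−60) = 60 + 165.75 = 225.75 → 226
  → #FADCE2

#E54F6D, #FADCE2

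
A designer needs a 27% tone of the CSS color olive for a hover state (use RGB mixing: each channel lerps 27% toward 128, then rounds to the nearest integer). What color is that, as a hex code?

CSS olive is rgb(128, 128, 0).
Lerp each channel 27% toward 128:
  R: 128 + 0.27×(128−128) = 128 + 0 = 128 → 128
  G: 128 + 0.27×(128−128) = 128 + 0 = 128 → 128
  B: 0 + 0.27×(128−0) = 0 + 34.56 = 34.56 → 35
rgb(128, 128, 35) = #808023.

#808023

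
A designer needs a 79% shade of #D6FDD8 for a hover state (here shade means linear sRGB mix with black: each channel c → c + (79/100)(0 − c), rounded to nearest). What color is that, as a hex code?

#2D352D

#D6FDD8 is rgb(214, 253, 216).
Per channel, c → c + 0.79(0 − c):
  R: 214 + 0.79×(0−214) = 214 − 169.06 = 44.94 → 45
  G: 253 + 0.79×(0−253) = 253 − 199.87 = 53.13 → 53
  B: 216 − 170.64 = 45.36 → 45
rgb(45, 53, 45) = #2D352D.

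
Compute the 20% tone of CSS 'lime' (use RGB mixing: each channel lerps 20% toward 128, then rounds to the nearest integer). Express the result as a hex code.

CSS lime is rgb(0, 255, 0).
Per channel, c → c + 0.2(128 − c):
  R: 0 + 0.2×(128−0) = 0 + 25.6 = 25.6 → 26
  G: 255 + 0.2×(128−255) = 255 − 25.4 = 229.6 → 230
  B: 0 + 0.2×(128−0) = 0 + 25.6 = 25.6 → 26
rgb(26, 230, 26) = #1AE61A.

#1AE61A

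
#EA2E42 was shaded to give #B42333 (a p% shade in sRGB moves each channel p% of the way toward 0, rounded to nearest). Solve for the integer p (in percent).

#EA2E42 is rgb(234, 46, 66); #B42333 is rgb(180, 35, 51).
On the R channel (widest range): 180 ≈ 234 + (p/100)(0 − 234), so p ≈ 100×(180 − 234)/(0 − 234) = -5400/-234 = 23.08.
p = 23 reproduces all three channels after rounding.

23%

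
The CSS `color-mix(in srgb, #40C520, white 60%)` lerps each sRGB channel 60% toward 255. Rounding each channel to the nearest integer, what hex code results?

#B3E8A6

#40C520 is rgb(64, 197, 32).
Per channel, c → c + 0.6(255 − c):
  R: 64 + 0.6×(255−64) = 64 + 114.6 = 178.6 → 179
  G: 197 + 34.8 = 231.8 → 232
  B: 32 + 0.6×(255−32) = 32 + 133.8 = 165.8 → 166
rgb(179, 232, 166) = #B3E8A6.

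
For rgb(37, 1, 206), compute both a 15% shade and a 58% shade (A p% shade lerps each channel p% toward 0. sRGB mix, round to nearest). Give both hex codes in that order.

15% shade:
  R: 37 + 0.15×(0−37) = 37 − 5.55 = 31.45 → 31
  G: 1 + 0.15×(0−1) = 1 − 0.15 = 0.85 → 1
  B: 206 + 0.15×(0−206) = 206 − 30.9 = 175.1 → 175
  → #1F01AF
58% shade:
  R: 37 − 21.46 = 15.54 → 16
  G: 1 + 0.58×(0−1) = 1 − 0.58 = 0.42 → 0
  B: 206 + 0.58×(0−206) = 206 − 119.48 = 86.52 → 87
  → #100057

#1F01AF, #100057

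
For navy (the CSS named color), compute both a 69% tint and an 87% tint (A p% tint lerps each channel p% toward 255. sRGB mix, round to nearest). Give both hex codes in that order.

#B0B0D8, #DEDEEE

CSS navy is rgb(0, 0, 128).
69% tint:
  R: 0 + 0.69×(255−0) = 0 + 175.95 = 175.95 → 176
  G: 0 + 175.95 = 175.95 → 176
  B: 128 + 0.69×(255−128) = 128 + 87.63 = 215.63 → 216
  → #B0B0D8
87% tint:
  R: 0 + 0.87×(255−0) = 0 + 221.85 = 221.85 → 222
  G: 0 + 221.85 = 221.85 → 222
  B: 128 + 0.87×(255−128) = 128 + 110.49 = 238.49 → 238
  → #DEDEEE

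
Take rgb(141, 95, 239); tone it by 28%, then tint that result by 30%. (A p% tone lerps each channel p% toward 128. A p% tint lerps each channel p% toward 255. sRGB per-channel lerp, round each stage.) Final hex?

#ac95de

A 28% tone moves each channel 28% toward 128:
  R: 141 − 3.64 = 137.36 → 137
  G: 95 + 9.24 = 104.24 → 104
  B: 239 + 0.28×(128−239) = 239 − 31.08 = 207.92 → 208
After the tone: rgb(137, 104, 208) = #8968d0.
Lerp each channel 30% toward 255:
  R: 137 + 0.3×(255−137) = 137 + 35.4 = 172.4 → 172
  G: 104 + 0.3×(255−104) = 104 + 45.3 = 149.3 → 149
  B: 208 + 14.1 = 222.1 → 222
rgb(172, 149, 222) = #ac95de.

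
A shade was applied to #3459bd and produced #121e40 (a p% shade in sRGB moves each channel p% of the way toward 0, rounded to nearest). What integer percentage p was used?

66%

#3459bd is rgb(52, 89, 189); #121e40 is rgb(18, 30, 64).
On the B channel (widest range): 64 ≈ 189 + (p/100)(0 − 189), so p ≈ 100×(64 − 189)/(0 − 189) = -12500/-189 = 66.14.
p = 66 reproduces all three channels after rounding.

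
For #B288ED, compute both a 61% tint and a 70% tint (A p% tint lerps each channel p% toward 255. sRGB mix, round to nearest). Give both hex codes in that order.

#E1D1F8, #E8DBFA

#B288ED is rgb(178, 136, 237).
61% tint:
  R: 178 + 0.61×(255−178) = 178 + 46.97 = 224.97 → 225
  G: 136 + 0.61×(255−136) = 136 + 72.59 = 208.59 → 209
  B: 237 + 0.61×(255−237) = 237 + 10.98 = 247.98 → 248
  → #E1D1F8
70% tint:
  R: 178 + 0.7×(255−178) = 178 + 53.9 = 231.9 → 232
  G: 136 + 0.7×(255−136) = 136 + 83.3 = 219.3 → 219
  B: 237 + 0.7×(255−237) = 237 + 12.6 = 249.6 → 250
  → #E8DBFA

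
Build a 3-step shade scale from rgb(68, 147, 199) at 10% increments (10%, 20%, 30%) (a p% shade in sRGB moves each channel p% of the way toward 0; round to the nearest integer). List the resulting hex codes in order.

#3d84b3, #36769f, #30678b

10%: (68 − 6.8 = 61.2→61, 147 − 14.7 = 132.3→132, 199 − 19.9 = 179.1→179) → #3d84b3
20%: (68 − 13.6 = 54.4→54, 147 − 29.4 = 117.6→118, 199 − 39.8 = 159.2→159) → #36769f
30%: (68 − 20.4 = 47.6→48, 147 − 44.1 = 102.9→103, 199 − 59.7 = 139.3→139) → #30678b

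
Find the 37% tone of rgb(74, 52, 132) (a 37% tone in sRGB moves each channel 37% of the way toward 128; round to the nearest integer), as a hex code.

A 37% tone moves each channel 37% toward 128:
  R: 74 + 0.37×(128−74) = 74 + 19.98 = 93.98 → 94
  G: 52 + 28.12 = 80.12 → 80
  B: 132 + 0.37×(128−132) = 132 − 1.48 = 130.52 → 131
rgb(94, 80, 131) = #5e5083.

#5e5083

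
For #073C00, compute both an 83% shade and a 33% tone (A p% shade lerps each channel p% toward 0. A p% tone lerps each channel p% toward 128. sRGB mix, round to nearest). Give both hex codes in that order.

#010A00, #2F522A

#073C00 is rgb(7, 60, 0).
83% shade:
  R: 7 + 0.83×(0−7) = 7 − 5.81 = 1.19 → 1
  G: 60 + 0.83×(0−60) = 60 − 49.8 = 10.2 → 10
  B: 0 + 0 = 0 → 0
  → #010A00
33% tone:
  R: 7 + 0.33×(128−7) = 7 + 39.93 = 46.93 → 47
  G: 60 + 0.33×(128−60) = 60 + 22.44 = 82.44 → 82
  B: 0 + 42.24 = 42.24 → 42
  → #2F522A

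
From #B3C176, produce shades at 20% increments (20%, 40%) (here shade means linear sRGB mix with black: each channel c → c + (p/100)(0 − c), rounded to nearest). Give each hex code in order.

#B3C176 is rgb(179, 193, 118).
20%: (179 − 35.8 = 143.2→143, 193 − 38.6 = 154.4→154, 118 − 23.6 = 94.4→94) → #8F9A5E
40%: (179 − 71.6 = 107.4→107, 193 − 77.2 = 115.8→116, 118 − 47.2 = 70.8→71) → #6B7447

#8F9A5E, #6B7447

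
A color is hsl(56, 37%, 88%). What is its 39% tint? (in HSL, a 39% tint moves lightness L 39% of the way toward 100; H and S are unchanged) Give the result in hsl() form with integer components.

L moves 39% from 88 toward 100: 88 + 4.68 = 92.68 → 93.
H and S are unchanged.

hsl(56, 37%, 93%)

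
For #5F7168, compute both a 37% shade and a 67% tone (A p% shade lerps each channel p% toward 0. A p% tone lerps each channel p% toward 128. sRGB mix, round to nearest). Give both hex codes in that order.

#5F7168 is rgb(95, 113, 104).
37% shade:
  R: 95 − 35.15 = 59.85 → 60
  G: 113 − 41.81 = 71.19 → 71
  B: 104 − 38.48 = 65.52 → 66
  → #3C4742
67% tone:
  R: 95 + 0.67×(128−95) = 95 + 22.11 = 117.11 → 117
  G: 113 + 0.67×(128−113) = 113 + 10.05 = 123.05 → 123
  B: 104 + 16.08 = 120.08 → 120
  → #757B78

#3C4742, #757B78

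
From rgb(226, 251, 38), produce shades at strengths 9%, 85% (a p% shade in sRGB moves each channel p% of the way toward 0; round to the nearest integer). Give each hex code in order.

9%: (226 − 20.34 = 205.66→206, 251 − 22.59 = 228.41→228, 38 − 3.42 = 34.58→35) → #cee423
85%: (226 − 192.1 = 33.9→34, 251 − 213.35 = 37.65→38, 38 − 32.3 = 5.7→6) → #222606

#cee423, #222606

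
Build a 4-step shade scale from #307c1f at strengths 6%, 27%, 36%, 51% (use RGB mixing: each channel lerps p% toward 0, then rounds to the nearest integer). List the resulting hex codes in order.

#307c1f is rgb(48, 124, 31).
6%: (48 − 2.88 = 45.12→45, 124 − 7.44 = 116.56→117, 31 − 1.86 = 29.14→29) → #2d751d
27%: (48 − 12.96 = 35.04→35, 124 − 33.48 = 90.52→91, 31 − 8.37 = 22.63→23) → #235b17
36%: (48 − 17.28 = 30.72→31, 124 − 44.64 = 79.36→79, 31 − 11.16 = 19.84→20) → #1f4f14
51%: (48 − 24.48 = 23.52→24, 124 − 63.24 = 60.76→61, 31 − 15.81 = 15.19→15) → #183d0f

#2d751d, #235b17, #1f4f14, #183d0f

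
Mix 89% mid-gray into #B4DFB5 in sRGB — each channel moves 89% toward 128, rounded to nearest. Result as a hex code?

#B4DFB5 is rgb(180, 223, 181).
An 89% tone moves each channel 89% toward 128:
  R: 180 − 46.28 = 133.72 → 134
  G: 223 − 84.55 = 138.45 → 138
  B: 181 − 47.17 = 133.83 → 134
rgb(134, 138, 134) = #868A86.

#868A86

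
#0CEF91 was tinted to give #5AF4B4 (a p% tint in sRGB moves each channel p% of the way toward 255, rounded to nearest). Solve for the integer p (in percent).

#0CEF91 is rgb(12, 239, 145); #5AF4B4 is rgb(90, 244, 180).
On the R channel (widest range): 90 ≈ 12 + (p/100)(255 − 12), so p ≈ 100×(90 − 12)/(255 − 12) = 7800/243 = 32.10.
p = 32 reproduces all three channels after rounding.

32%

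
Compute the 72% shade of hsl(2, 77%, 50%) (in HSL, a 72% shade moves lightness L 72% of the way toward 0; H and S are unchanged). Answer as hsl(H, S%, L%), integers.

hsl(2, 77%, 14%)

L moves 72% from 50 toward 0: 50 − 36 = 14 → 14.
H and S are unchanged.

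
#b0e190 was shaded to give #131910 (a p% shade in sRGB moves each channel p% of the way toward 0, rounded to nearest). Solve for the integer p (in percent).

#b0e190 is rgb(176, 225, 144); #131910 is rgb(19, 25, 16).
On the G channel (widest range): 25 ≈ 225 + (p/100)(0 − 225), so p ≈ 100×(25 − 225)/(0 − 225) = -20000/-225 = 88.89.
p = 89 reproduces all three channels after rounding.

89%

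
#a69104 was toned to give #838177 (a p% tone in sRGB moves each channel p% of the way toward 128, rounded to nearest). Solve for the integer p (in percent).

#a69104 is rgb(166, 145, 4); #838177 is rgb(131, 129, 119).
On the B channel (widest range): 119 ≈ 4 + (p/100)(128 − 4), so p ≈ 100×(119 − 4)/(128 − 4) = 11500/124 = 92.74.
p = 93 reproduces all three channels after rounding.

93%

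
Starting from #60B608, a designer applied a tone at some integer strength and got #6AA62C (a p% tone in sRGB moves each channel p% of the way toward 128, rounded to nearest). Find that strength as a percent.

30%

#60B608 is rgb(96, 182, 8); #6AA62C is rgb(106, 166, 44).
On the B channel (widest range): 44 ≈ 8 + (p/100)(128 − 8), so p ≈ 100×(44 − 8)/(128 − 8) = 3600/120 = 30.00.
p = 30 reproduces all three channels after rounding.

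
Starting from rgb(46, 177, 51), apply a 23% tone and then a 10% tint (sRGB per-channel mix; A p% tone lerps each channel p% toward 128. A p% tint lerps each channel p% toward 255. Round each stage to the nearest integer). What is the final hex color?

#54af58

Per channel, c → c + 0.23(128 − c):
  R: 46 + 18.86 = 64.86 → 65
  G: 177 + 0.23×(128−177) = 177 − 11.27 = 165.73 → 166
  B: 51 + 0.23×(128−51) = 51 + 17.71 = 68.71 → 69
After the tone: rgb(65, 166, 69) = #41a645.
Per channel, c → c + 0.1(255 − c):
  R: 65 + 0.1×(255−65) = 65 + 19 = 84 → 84
  G: 166 + 8.9 = 174.9 → 175
  B: 69 + 0.1×(255−69) = 69 + 18.6 = 87.6 → 88
rgb(84, 175, 88) = #54af58.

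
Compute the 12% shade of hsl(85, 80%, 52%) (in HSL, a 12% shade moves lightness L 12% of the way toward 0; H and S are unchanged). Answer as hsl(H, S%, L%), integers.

hsl(85, 80%, 46%)

L moves 12% from 52 toward 0: 52 − 6.24 = 45.76 → 46.
H and S are unchanged.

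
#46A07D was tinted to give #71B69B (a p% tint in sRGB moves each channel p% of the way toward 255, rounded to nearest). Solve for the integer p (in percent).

#46A07D is rgb(70, 160, 125); #71B69B is rgb(113, 182, 155).
On the R channel (widest range): 113 ≈ 70 + (p/100)(255 − 70), so p ≈ 100×(113 − 70)/(255 − 70) = 4300/185 = 23.24.
p = 23 reproduces all three channels after rounding.

23%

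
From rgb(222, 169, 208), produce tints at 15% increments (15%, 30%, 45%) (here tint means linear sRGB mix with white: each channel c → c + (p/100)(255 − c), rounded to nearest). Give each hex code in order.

15%: (222 + 4.95 = 226.95→227, 169 + 12.9 = 181.9→182, 208 + 7.05 = 215.05→215) → #E3B6D7
30%: (222 + 9.9 = 231.9→232, 169 + 25.8 = 194.8→195, 208 + 14.1 = 222.1→222) → #E8C3DE
45%: (222 + 14.85 = 236.85→237, 169 + 38.7 = 207.7→208, 208 + 21.15 = 229.15→229) → #EDD0E5

#E3B6D7, #E8C3DE, #EDD0E5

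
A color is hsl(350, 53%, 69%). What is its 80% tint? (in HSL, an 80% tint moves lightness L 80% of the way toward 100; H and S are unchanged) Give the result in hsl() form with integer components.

L moves 80% from 69 toward 100: 69 + 24.8 = 93.8 → 94.
H and S are unchanged.

hsl(350, 53%, 94%)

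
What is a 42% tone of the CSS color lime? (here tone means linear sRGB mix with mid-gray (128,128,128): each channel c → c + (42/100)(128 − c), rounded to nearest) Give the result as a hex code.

#36ca36

CSS lime is rgb(0, 255, 0).
Lerp each channel 42% toward 128:
  R: 0 + 0.42×(128−0) = 0 + 53.76 = 53.76 → 54
  G: 255 − 53.34 = 201.66 → 202
  B: 0 + 0.42×(128−0) = 0 + 53.76 = 53.76 → 54
rgb(54, 202, 54) = #36ca36.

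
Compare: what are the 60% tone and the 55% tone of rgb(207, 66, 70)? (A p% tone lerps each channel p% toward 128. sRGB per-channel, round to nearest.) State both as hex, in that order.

#a06769, #a46466

60% tone:
  R: 207 + 0.6×(128−207) = 207 − 47.4 = 159.6 → 160
  G: 66 + 0.6×(128−66) = 66 + 37.2 = 103.2 → 103
  B: 70 + 34.8 = 104.8 → 105
  → #a06769
55% tone:
  R: 207 − 43.45 = 163.55 → 164
  G: 66 + 34.1 = 100.1 → 100
  B: 70 + 0.55×(128−70) = 70 + 31.9 = 101.9 → 102
  → #a46466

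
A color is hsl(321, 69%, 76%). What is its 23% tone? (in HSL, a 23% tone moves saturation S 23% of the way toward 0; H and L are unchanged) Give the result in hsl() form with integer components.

hsl(321, 53%, 76%)

S moves 23% from 69 toward 0: 69 − 15.87 = 53.13 → 53.
H and L are unchanged.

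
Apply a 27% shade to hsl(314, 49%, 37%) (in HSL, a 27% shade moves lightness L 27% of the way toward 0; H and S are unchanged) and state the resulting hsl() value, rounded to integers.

L moves 27% from 37 toward 0: 37 − 9.99 = 27.01 → 27.
H and S are unchanged.

hsl(314, 49%, 27%)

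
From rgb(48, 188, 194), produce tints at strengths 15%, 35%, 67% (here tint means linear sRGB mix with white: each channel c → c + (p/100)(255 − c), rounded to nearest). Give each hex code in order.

#4FC6CB, #78D3D7, #BBE9EB

15%: (48 + 31.05 = 79.05→79, 188 + 10.05 = 198.05→198, 194 + 9.15 = 203.15→203) → #4FC6CB
35%: (48 + 72.45 = 120.45→120, 188 + 23.45 = 211.45→211, 194 + 21.35 = 215.35→215) → #78D3D7
67%: (48 + 138.69 = 186.69→187, 188 + 44.89 = 232.89→233, 194 + 40.87 = 234.87→235) → #BBE9EB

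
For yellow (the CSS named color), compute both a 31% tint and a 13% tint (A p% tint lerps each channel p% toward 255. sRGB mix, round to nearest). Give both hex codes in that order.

#FFFF4F, #FFFF21

CSS yellow is rgb(255, 255, 0).
31% tint:
  R: 255 + 0 = 255 → 255
  G: 255 + 0.31×(255−255) = 255 + 0 = 255 → 255
  B: 0 + 0.31×(255−0) = 0 + 79.05 = 79.05 → 79
  → #FFFF4F
13% tint:
  R: 255 + 0.13×(255−255) = 255 + 0 = 255 → 255
  G: 255 + 0 = 255 → 255
  B: 0 + 33.15 = 33.15 → 33
  → #FFFF21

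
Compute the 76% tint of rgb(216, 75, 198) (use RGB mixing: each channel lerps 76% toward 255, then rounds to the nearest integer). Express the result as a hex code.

Per channel, c → c + 0.76(255 − c):
  R: 216 + 0.76×(255−216) = 216 + 29.64 = 245.64 → 246
  G: 75 + 136.8 = 211.8 → 212
  B: 198 + 0.76×(255−198) = 198 + 43.32 = 241.32 → 241
rgb(246, 212, 241) = #f6d4f1.

#f6d4f1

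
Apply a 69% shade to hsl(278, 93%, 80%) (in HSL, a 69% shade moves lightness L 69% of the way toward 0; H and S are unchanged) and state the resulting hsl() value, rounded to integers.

hsl(278, 93%, 25%)

L moves 69% from 80 toward 0: 80 − 55.2 = 24.8 → 25.
H and S are unchanged.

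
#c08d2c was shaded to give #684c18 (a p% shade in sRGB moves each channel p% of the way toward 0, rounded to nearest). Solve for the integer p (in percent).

#c08d2c is rgb(192, 141, 44); #684c18 is rgb(104, 76, 24).
On the R channel (widest range): 104 ≈ 192 + (p/100)(0 − 192), so p ≈ 100×(104 − 192)/(0 − 192) = -8800/-192 = 45.83.
p = 46 reproduces all three channels after rounding.

46%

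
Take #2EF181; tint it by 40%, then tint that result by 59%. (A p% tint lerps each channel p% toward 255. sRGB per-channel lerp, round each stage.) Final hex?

#CCFCE0

#2EF181 is rgb(46, 241, 129).
Lerp each channel 40% toward 255:
  R: 46 + 0.4×(255−46) = 46 + 83.6 = 129.6 → 130
  G: 241 + 0.4×(255−241) = 241 + 5.6 = 246.6 → 247
  B: 129 + 0.4×(255−129) = 129 + 50.4 = 179.4 → 179
After the tint: rgb(130, 247, 179) = #82F7B3.
Per channel, c → c + 0.59(255 − c):
  R: 130 + 73.75 = 203.75 → 204
  G: 247 + 4.72 = 251.72 → 252
  B: 179 + 44.84 = 223.84 → 224
rgb(204, 252, 224) = #CCFCE0.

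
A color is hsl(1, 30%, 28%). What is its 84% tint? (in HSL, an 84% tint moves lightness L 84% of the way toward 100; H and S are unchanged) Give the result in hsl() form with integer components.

hsl(1, 30%, 88%)

L moves 84% from 28 toward 100: 28 + 60.48 = 88.48 → 88.
H and S are unchanged.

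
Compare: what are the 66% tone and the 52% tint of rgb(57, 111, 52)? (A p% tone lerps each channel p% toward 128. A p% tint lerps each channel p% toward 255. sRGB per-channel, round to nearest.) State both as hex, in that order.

66% tone:
  R: 57 + 46.86 = 103.86 → 104
  G: 111 + 0.66×(128−111) = 111 + 11.22 = 122.22 → 122
  B: 52 + 0.66×(128−52) = 52 + 50.16 = 102.16 → 102
  → #687a66
52% tint:
  R: 57 + 0.52×(255−57) = 57 + 102.96 = 159.96 → 160
  G: 111 + 0.52×(255−111) = 111 + 74.88 = 185.88 → 186
  B: 52 + 0.52×(255−52) = 52 + 105.56 = 157.56 → 158
  → #a0ba9e

#687a66, #a0ba9e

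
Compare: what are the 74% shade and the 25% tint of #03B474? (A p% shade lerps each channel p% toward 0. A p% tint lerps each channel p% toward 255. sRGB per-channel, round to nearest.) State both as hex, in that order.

#012F1E, #42C797

#03B474 is rgb(3, 180, 116).
74% shade:
  R: 3 + 0.74×(0−3) = 3 − 2.22 = 0.78 → 1
  G: 180 + 0.74×(0−180) = 180 − 133.2 = 46.8 → 47
  B: 116 + 0.74×(0−116) = 116 − 85.84 = 30.16 → 30
  → #012F1E
25% tint:
  R: 3 + 63 = 66 → 66
  G: 180 + 18.75 = 198.75 → 199
  B: 116 + 34.75 = 150.75 → 151
  → #42C797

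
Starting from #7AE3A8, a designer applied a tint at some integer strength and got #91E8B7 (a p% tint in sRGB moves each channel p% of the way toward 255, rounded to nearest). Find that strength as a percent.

#7AE3A8 is rgb(122, 227, 168); #91E8B7 is rgb(145, 232, 183).
On the R channel (widest range): 145 ≈ 122 + (p/100)(255 − 122), so p ≈ 100×(145 − 122)/(255 − 122) = 2300/133 = 17.29.
p = 17 reproduces all three channels after rounding.

17%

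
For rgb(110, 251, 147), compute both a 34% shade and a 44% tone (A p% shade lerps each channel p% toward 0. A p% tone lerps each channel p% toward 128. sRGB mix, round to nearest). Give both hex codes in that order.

#49a661, #76c58b

34% shade:
  R: 110 + 0.34×(0−110) = 110 − 37.4 = 72.6 → 73
  G: 251 + 0.34×(0−251) = 251 − 85.34 = 165.66 → 166
  B: 147 − 49.98 = 97.02 → 97
  → #49a661
44% tone:
  R: 110 + 7.92 = 117.92 → 118
  G: 251 + 0.44×(128−251) = 251 − 54.12 = 196.88 → 197
  B: 147 + 0.44×(128−147) = 147 − 8.36 = 138.64 → 139
  → #76c58b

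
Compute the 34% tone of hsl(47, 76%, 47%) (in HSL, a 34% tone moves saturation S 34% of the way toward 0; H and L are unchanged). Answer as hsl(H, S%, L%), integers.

S moves 34% from 76 toward 0: 76 − 25.84 = 50.16 → 50.
H and L are unchanged.

hsl(47, 50%, 47%)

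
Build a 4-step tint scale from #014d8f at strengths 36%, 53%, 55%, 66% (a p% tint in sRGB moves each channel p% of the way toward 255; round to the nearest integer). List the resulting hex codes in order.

#5c8db7, #88abca, #8dafcd, #a9c2d9

#014d8f is rgb(1, 77, 143).
36%: (1 + 91.44 = 92.44→92, 77 + 64.08 = 141.08→141, 143 + 40.32 = 183.32→183) → #5c8db7
53%: (1 + 134.62 = 135.62→136, 77 + 94.34 = 171.34→171, 143 + 59.36 = 202.36→202) → #88abca
55%: (1 + 139.7 = 140.7→141, 77 + 97.9 = 174.9→175, 143 + 61.6 = 204.6→205) → #8dafcd
66%: (1 + 167.64 = 168.64→169, 77 + 117.48 = 194.48→194, 143 + 73.92 = 216.92→217) → #a9c2d9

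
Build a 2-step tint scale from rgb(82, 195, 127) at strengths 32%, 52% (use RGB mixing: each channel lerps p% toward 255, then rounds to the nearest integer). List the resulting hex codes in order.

#89d6a8, #ace2c2

32%: (82 + 55.36 = 137.36→137, 195 + 19.2 = 214.2→214, 127 + 40.96 = 167.96→168) → #89d6a8
52%: (82 + 89.96 = 171.96→172, 195 + 31.2 = 226.2→226, 127 + 66.56 = 193.56→194) → #ace2c2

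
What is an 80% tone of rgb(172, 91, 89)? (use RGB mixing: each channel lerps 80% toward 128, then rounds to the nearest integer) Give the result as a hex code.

#897978

Lerp each channel 80% toward 128:
  R: 172 − 35.2 = 136.8 → 137
  G: 91 + 0.8×(128−91) = 91 + 29.6 = 120.6 → 121
  B: 89 + 31.2 = 120.2 → 120
rgb(137, 121, 120) = #897978.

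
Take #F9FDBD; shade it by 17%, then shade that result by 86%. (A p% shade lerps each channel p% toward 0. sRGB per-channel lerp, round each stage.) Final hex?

#1D1D16

#F9FDBD is rgb(249, 253, 189).
Lerp each channel 17% toward 0:
  R: 249 − 42.33 = 206.67 → 207
  G: 253 + 0.17×(0−253) = 253 − 43.01 = 209.99 → 210
  B: 189 + 0.17×(0−189) = 189 − 32.13 = 156.87 → 157
After the shade: rgb(207, 210, 157) = #CFD29D.
An 86% shade moves each channel 86% toward 0:
  R: 207 + 0.86×(0−207) = 207 − 178.02 = 28.98 → 29
  G: 210 + 0.86×(0−210) = 210 − 180.6 = 29.4 → 29
  B: 157 + 0.86×(0−157) = 157 − 135.02 = 21.98 → 22
rgb(29, 29, 22) = #1D1D16.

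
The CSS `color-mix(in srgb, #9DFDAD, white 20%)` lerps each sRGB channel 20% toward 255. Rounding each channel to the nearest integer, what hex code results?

#B1FDBD

#9DFDAD is rgb(157, 253, 173).
Per channel, c → c + 0.2(255 − c):
  R: 157 + 0.2×(255−157) = 157 + 19.6 = 176.6 → 177
  G: 253 + 0.2×(255−253) = 253 + 0.4 = 253.4 → 253
  B: 173 + 0.2×(255−173) = 173 + 16.4 = 189.4 → 189
rgb(177, 253, 189) = #B1FDBD.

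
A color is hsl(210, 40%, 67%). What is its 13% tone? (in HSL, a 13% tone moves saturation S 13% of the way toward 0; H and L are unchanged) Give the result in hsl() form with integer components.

S moves 13% from 40 toward 0: 40 − 5.2 = 34.8 → 35.
H and L are unchanged.

hsl(210, 35%, 67%)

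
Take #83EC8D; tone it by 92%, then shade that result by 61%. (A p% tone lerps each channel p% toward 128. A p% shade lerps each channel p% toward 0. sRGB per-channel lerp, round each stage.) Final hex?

#323532

#83EC8D is rgb(131, 236, 141).
Lerp each channel 92% toward 128:
  R: 131 + 0.92×(128−131) = 131 − 2.76 = 128.24 → 128
  G: 236 − 99.36 = 136.64 → 137
  B: 141 + 0.92×(128−141) = 141 − 11.96 = 129.04 → 129
After the tone: rgb(128, 137, 129) = #808981.
A 61% shade moves each channel 61% toward 0:
  R: 128 − 78.08 = 49.92 → 50
  G: 137 + 0.61×(0−137) = 137 − 83.57 = 53.43 → 53
  B: 129 + 0.61×(0−129) = 129 − 78.69 = 50.31 → 50
rgb(50, 53, 50) = #323532.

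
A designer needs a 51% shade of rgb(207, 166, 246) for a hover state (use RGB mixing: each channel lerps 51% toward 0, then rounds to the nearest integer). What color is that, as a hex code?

#655179

Per channel, c → c + 0.51(0 − c):
  R: 207 − 105.57 = 101.43 → 101
  G: 166 − 84.66 = 81.34 → 81
  B: 246 − 125.46 = 120.54 → 121
rgb(101, 81, 121) = #655179.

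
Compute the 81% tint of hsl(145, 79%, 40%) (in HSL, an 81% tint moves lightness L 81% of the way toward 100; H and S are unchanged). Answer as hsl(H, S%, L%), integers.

hsl(145, 79%, 89%)

L moves 81% from 40 toward 100: 40 + 48.6 = 88.6 → 89.
H and S are unchanged.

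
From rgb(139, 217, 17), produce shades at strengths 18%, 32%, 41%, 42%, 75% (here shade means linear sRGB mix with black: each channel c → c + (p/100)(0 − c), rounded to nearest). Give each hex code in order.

#72B20E, #5F940C, #52800A, #517E0A, #233604

18%: (139 − 25.02 = 113.98→114, 217 − 39.06 = 177.94→178, 17 − 3.06 = 13.94→14) → #72B20E
32%: (139 − 44.48 = 94.52→95, 217 − 69.44 = 147.56→148, 17 − 5.44 = 11.56→12) → #5F940C
41%: (139 − 56.99 = 82.01→82, 217 − 88.97 = 128.03→128, 17 − 6.97 = 10.03→10) → #52800A
42%: (139 − 58.38 = 80.62→81, 217 − 91.14 = 125.86→126, 17 − 7.14 = 9.86→10) → #517E0A
75%: (139 − 104.25 = 34.75→35, 217 − 162.75 = 54.25→54, 17 − 12.75 = 4.25→4) → #233604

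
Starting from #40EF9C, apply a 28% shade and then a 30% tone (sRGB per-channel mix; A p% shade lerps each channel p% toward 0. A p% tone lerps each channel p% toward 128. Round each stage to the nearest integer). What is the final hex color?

#40EF9C is rgb(64, 239, 156).
Lerp each channel 28% toward 0:
  R: 64 − 17.92 = 46.08 → 46
  G: 239 + 0.28×(0−239) = 239 − 66.92 = 172.08 → 172
  B: 156 − 43.68 = 112.32 → 112
After the shade: rgb(46, 172, 112) = #2EAC70.
A 30% tone moves each channel 30% toward 128:
  R: 46 + 24.6 = 70.6 → 71
  G: 172 + 0.3×(128−172) = 172 − 13.2 = 158.8 → 159
  B: 112 + 0.3×(128−112) = 112 + 4.8 = 116.8 → 117
rgb(71, 159, 117) = #479F75.

#479F75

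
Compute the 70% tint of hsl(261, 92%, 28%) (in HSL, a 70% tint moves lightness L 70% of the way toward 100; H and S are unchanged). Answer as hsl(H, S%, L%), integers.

hsl(261, 92%, 78%)

L moves 70% from 28 toward 100: 28 + 50.4 = 78.4 → 78.
H and S are unchanged.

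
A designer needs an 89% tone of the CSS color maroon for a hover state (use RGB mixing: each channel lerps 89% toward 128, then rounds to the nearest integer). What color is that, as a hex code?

CSS maroon is rgb(128, 0, 0).
An 89% tone moves each channel 89% toward 128:
  R: 128 + 0 = 128 → 128
  G: 0 + 0.89×(128−0) = 0 + 113.92 = 113.92 → 114
  B: 0 + 0.89×(128−0) = 0 + 113.92 = 113.92 → 114
rgb(128, 114, 114) = #807272.

#807272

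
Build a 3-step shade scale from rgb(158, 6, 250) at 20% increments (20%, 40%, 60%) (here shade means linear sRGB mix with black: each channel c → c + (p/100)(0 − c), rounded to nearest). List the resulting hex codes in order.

20%: (158 − 31.6 = 126.4→126, 6 − 1.2 = 4.8→5, 250 − 50 = 200→200) → #7E05C8
40%: (158 − 63.2 = 94.8→95, 6 − 2.4 = 3.6→4, 250 − 100 = 150→150) → #5F0496
60%: (158 − 94.8 = 63.2→63, 6 − 3.6 = 2.4→2, 250 − 150 = 100→100) → #3F0264

#7E05C8, #5F0496, #3F0264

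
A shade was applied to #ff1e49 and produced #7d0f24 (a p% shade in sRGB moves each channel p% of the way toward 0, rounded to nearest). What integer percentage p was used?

#ff1e49 is rgb(255, 30, 73); #7d0f24 is rgb(125, 15, 36).
On the R channel (widest range): 125 ≈ 255 + (p/100)(0 − 255), so p ≈ 100×(125 − 255)/(0 − 255) = -13000/-255 = 50.98.
p = 51 reproduces all three channels after rounding.

51%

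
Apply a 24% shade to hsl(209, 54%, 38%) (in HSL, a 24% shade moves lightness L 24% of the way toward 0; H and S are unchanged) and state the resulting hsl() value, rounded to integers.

hsl(209, 54%, 29%)

L moves 24% from 38 toward 0: 38 − 9.12 = 28.88 → 29.
H and S are unchanged.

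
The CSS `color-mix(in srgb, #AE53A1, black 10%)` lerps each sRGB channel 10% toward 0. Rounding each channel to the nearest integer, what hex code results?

#9D4B91

#AE53A1 is rgb(174, 83, 161).
Per channel, c → c + 0.1(0 − c):
  R: 174 + 0.1×(0−174) = 174 − 17.4 = 156.6 → 157
  G: 83 − 8.3 = 74.7 → 75
  B: 161 − 16.1 = 144.9 → 145
rgb(157, 75, 145) = #9D4B91.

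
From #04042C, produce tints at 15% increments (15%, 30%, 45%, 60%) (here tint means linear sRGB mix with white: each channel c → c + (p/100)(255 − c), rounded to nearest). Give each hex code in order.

#04042C is rgb(4, 4, 44).
15%: (4 + 37.65 = 41.65→42, 4 + 37.65 = 41.65→42, 44 + 31.65 = 75.65→76) → #2A2A4C
30%: (4 + 75.3 = 79.3→79, 4 + 75.3 = 79.3→79, 44 + 63.3 = 107.3→107) → #4F4F6B
45%: (4 + 112.95 = 116.95→117, 4 + 112.95 = 116.95→117, 44 + 94.95 = 138.95→139) → #75758B
60%: (4 + 150.6 = 154.6→155, 4 + 150.6 = 154.6→155, 44 + 126.6 = 170.6→171) → #9B9BAB

#2A2A4C, #4F4F6B, #75758B, #9B9BAB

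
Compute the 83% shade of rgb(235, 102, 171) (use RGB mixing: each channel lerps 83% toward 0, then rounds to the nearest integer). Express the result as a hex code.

An 83% shade moves each channel 83% toward 0:
  R: 235 − 195.05 = 39.95 → 40
  G: 102 + 0.83×(0−102) = 102 − 84.66 = 17.34 → 17
  B: 171 + 0.83×(0−171) = 171 − 141.93 = 29.07 → 29
rgb(40, 17, 29) = #28111D.

#28111D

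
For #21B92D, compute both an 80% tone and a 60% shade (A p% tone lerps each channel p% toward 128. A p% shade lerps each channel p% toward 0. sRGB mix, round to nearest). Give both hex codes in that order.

#21B92D is rgb(33, 185, 45).
80% tone:
  R: 33 + 0.8×(128−33) = 33 + 76 = 109 → 109
  G: 185 − 45.6 = 139.4 → 139
  B: 45 + 0.8×(128−45) = 45 + 66.4 = 111.4 → 111
  → #6D8B6F
60% shade:
  R: 33 − 19.8 = 13.2 → 13
  G: 185 + 0.6×(0−185) = 185 − 111 = 74 → 74
  B: 45 − 27 = 18 → 18
  → #0D4A12

#6D8B6F, #0D4A12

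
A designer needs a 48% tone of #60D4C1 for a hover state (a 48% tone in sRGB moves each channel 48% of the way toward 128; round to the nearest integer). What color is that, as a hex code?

#60D4C1 is rgb(96, 212, 193).
A 48% tone moves each channel 48% toward 128:
  R: 96 + 0.48×(128−96) = 96 + 15.36 = 111.36 → 111
  G: 212 + 0.48×(128−212) = 212 − 40.32 = 171.68 → 172
  B: 193 − 31.2 = 161.8 → 162
rgb(111, 172, 162) = #6FACA2.

#6FACA2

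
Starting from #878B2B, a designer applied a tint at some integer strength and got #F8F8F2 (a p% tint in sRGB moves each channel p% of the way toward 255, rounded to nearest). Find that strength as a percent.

94%

#878B2B is rgb(135, 139, 43); #F8F8F2 is rgb(248, 248, 242).
On the B channel (widest range): 242 ≈ 43 + (p/100)(255 − 43), so p ≈ 100×(242 − 43)/(255 − 43) = 19900/212 = 93.87.
p = 94 reproduces all three channels after rounding.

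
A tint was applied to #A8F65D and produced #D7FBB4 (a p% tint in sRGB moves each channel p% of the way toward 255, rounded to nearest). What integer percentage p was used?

#A8F65D is rgb(168, 246, 93); #D7FBB4 is rgb(215, 251, 180).
On the B channel (widest range): 180 ≈ 93 + (p/100)(255 − 93), so p ≈ 100×(180 − 93)/(255 − 93) = 8700/162 = 53.70.
p = 54 reproduces all three channels after rounding.

54%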